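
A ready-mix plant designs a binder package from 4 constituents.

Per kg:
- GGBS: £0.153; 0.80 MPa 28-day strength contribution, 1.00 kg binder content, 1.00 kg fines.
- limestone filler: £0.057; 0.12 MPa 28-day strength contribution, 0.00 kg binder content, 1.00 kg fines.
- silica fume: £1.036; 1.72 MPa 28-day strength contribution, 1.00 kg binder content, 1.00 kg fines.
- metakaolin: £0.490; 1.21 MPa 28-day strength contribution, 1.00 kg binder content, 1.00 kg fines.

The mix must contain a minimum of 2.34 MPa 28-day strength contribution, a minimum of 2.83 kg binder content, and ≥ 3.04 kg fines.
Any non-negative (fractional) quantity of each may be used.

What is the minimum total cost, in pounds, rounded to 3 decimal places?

This is a linear program. Let x1 = kg of GGBS, x2 = kg of limestone filler, x3 = kg of silica fume, x4 = kg of metakaolin.
min 0.153x1 + 0.057x2 + 1.036x3 + 0.49x4 subject to:
  0.8x1 + 0.12x2 + 1.72x3 + 1.21x4 ≥ 2.34   (28-day strength contribution)
  1x1 + 1x3 + 1x4 ≥ 2.83   (binder content)
  1x1 + 1x2 + 1x3 + 1x4 ≥ 3.04   (fines)
  x1, x2, x3, x4 ≥ 0.
The minimum-cost mix takes nothing from silica fume, metakaolin — only GGBS, limestone filler. The 28-day strength contribution and fines requirements are met with equality.
Solving gives x1 = 2.905, x2 = 0.1353.
Hence cost = 0.153·2.905 + 0.057·0.1353 = £0.45218.

£0.452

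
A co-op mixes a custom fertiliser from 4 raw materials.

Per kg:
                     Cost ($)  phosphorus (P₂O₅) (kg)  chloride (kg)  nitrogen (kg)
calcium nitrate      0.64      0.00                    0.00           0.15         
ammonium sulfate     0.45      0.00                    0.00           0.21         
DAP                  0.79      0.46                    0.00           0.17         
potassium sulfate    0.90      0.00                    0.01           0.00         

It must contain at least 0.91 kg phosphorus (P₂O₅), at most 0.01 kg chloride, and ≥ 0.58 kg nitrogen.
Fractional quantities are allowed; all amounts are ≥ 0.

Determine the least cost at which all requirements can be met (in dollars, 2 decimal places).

$2.09

Let x1 = kg of calcium nitrate, x2 = kg of ammonium sulfate, x3 = kg of DAP, x4 = kg of potassium sulfate.
min 0.64x1 + 0.45x2 + 0.79x3 + 0.9x4 subject to:
  0.46x3 ≥ 0.91   (phosphorus (P₂O₅))
  0.01x4 ≤ 0.01   (chloride)
  0.15x1 + 0.21x2 + 0.17x3 ≥ 0.58   (nitrogen)
  x1, x2, x3, x4 ≥ 0.
The cheapest feasible vertex uses only ammonium sulfate, DAP; calcium nitrate, potassium sulfate are not used. There the phosphorus (P₂O₅) and nitrogen constraints are tight.
That vertex is x2 = 1.1605, x3 = 1.9783.
Hence cost = 0.45·1.1605 + 0.79·1.9783 = $2.0851.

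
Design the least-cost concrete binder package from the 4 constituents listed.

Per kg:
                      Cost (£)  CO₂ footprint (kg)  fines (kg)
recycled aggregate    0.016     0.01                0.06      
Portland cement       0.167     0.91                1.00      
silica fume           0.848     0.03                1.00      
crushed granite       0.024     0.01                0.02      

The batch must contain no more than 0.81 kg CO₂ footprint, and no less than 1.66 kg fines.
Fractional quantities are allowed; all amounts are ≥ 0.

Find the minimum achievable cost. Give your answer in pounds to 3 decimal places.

£0.371

Treat it as an LP. Let x1 = kg of recycled aggregate, x2 = kg of Portland cement, x3 = kg of silica fume, x4 = kg of crushed granite.
min 0.016x1 + 0.167x2 + 0.848x3 + 0.024x4 s.t.:
  0.01x1 + 0.91x2 + 0.03x3 + 0.01x4 ≤ 0.81   (CO₂ footprint)
  0.06x1 + 1x2 + 1x3 + 0.02x4 ≥ 1.66   (fines)
  x1, x2, x3, x4 ≥ 0.
The optimal basis is {recycled aggregate, Portland cement}; silica fume, crushed granite drop out. Binding constraints: CO₂ footprint and fines.
Solving gives x1 = 15.71, x2 = 0.7175.
Objective = 0.016·15.71 + 0.167·0.7175 = 0.37118.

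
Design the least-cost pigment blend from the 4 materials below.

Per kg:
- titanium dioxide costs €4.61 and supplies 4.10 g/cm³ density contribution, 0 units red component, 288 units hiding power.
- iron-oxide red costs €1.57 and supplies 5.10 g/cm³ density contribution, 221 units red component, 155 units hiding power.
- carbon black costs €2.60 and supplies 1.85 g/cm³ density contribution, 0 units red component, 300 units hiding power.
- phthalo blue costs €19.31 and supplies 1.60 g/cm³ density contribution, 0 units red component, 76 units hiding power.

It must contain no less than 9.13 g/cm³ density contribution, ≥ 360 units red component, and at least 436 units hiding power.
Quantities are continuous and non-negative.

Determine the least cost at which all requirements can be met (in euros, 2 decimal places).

Set it up as a linear program. Let x1 = kg of titanium dioxide, x2 = kg of iron-oxide red, x3 = kg of carbon black, x4 = kg of phthalo blue.
Minimize 4.61x1 + 1.57x2 + 2.6x3 + 19.31x4 with:
  4.1x1 + 5.1x2 + 1.85x3 + 1.6x4 ≥ 9.13   (density contribution)
  221x2 ≥ 360   (red component)
  288x1 + 155x2 + 300x3 + 76x4 ≥ 436   (hiding power)
  x1, x2, x3, x4 ≥ 0.
The minimum-cost mix takes nothing from titanium dioxide, phthalo blue — only iron-oxide red, carbon black. Binding constraints: red component and hiding power.
That vertex is x2 = 1.629, x3 = 0.6117.
Total cost: 1.57·1.629 + 2.6·0.6117 = 4.1480.

€4.15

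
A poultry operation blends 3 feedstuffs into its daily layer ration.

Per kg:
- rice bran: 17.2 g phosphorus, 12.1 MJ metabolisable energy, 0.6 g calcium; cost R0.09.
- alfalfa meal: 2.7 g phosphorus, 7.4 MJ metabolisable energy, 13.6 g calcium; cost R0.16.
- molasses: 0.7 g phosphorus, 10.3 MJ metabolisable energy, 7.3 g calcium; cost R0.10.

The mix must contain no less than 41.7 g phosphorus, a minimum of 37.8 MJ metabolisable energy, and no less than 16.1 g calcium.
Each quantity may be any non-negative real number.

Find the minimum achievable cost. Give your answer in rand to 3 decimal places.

Set it up as a linear program. Let x1 = kg of rice bran, x2 = kg of alfalfa meal, x3 = kg of molasses.
Minimize 0.09x1 + 0.16x2 + 0.1x3 subject to:
  17.2x1 + 2.7x2 + 0.7x3 ≥ 41.7   (phosphorus)
  12.1x1 + 7.4x2 + 10.3x3 ≥ 37.8   (metabolisable energy)
  0.6x1 + 13.6x2 + 7.3x3 ≥ 16.1   (calcium)
  x1, x2, x3 ≥ 0.
The optimal mix uses every input. The phosphorus, metabolisable energy, calcium requirements are met with equality.
That vertex is x1 = 2.27, x2 = 0.8876, x3 = 0.3652.
Objective = 0.09·2.27 + 0.16·0.8876 + 0.1·0.3652 = 0.38284.

R0.383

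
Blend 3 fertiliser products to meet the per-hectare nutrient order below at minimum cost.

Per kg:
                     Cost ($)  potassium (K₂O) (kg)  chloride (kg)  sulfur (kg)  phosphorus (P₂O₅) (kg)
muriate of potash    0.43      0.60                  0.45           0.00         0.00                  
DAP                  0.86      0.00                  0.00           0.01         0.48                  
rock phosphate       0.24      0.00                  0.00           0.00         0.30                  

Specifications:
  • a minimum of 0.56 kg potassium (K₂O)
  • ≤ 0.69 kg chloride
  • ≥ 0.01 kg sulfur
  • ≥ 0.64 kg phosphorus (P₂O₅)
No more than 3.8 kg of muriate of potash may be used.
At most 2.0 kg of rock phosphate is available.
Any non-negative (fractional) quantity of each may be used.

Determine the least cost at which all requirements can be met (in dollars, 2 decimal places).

This is a linear program. Let x1 = kg of muriate of potash, x2 = kg of DAP, x3 = kg of rock phosphate.
Minimise 0.43x1 + 0.86x2 + 0.24x3 subject to:
  0.6x1 ≥ 0.56   (potassium (K₂O))
  0.45x1 ≤ 0.69   (chloride)
  0.01x2 ≥ 0.01   (sulfur)
  0.48x2 + 0.3x3 ≥ 0.64   (phosphorus (P₂O₅))
  x1 ≤ 3.8
  x3 ≤ 2
  x1, x2, x3 ≥ 0.
The optimal mix uses every input. The potassium (K₂O), sulfur, phosphorus (P₂O₅) requirements are met with equality.
That vertex is x1 = 0.9333, x2 = 1, x3 = 0.5333.
Total cost: 0.43·0.9333 + 0.86·1 + 0.24·0.5333 = 1.3893.

$1.39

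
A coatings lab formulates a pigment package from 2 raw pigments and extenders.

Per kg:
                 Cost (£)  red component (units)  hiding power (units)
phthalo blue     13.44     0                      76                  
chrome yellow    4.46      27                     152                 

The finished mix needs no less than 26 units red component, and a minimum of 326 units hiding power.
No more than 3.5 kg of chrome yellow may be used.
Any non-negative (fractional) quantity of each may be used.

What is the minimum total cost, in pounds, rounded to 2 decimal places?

Let x1 = kg of phthalo blue, x2 = kg of chrome yellow.
Minimise 13.44x1 + 4.46x2 s.t.:
  27x2 ≥ 26   (red component)
  76x1 + 152x2 ≥ 326   (hiding power)
  x2 ≤ 3.5
  x1, x2 ≥ 0.
The optimal basis is {chrome yellow}; phthalo blue drops out. The hiding power requirement is met with equality.
Optimal quantities: chrome yellow = 2.145 kg.
Cost = 4.46·2.145 = 9.5667.

£9.57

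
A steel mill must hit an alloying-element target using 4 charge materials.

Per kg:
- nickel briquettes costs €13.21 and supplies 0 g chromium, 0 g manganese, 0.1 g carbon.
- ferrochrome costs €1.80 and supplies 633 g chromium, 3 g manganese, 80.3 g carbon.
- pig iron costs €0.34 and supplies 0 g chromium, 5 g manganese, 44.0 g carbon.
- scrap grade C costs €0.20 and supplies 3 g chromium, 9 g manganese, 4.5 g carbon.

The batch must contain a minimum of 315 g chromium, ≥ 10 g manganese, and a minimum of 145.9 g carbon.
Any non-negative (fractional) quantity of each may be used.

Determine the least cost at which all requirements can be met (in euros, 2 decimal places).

Let x1 = kg of nickel briquettes, x2 = kg of ferrochrome, x3 = kg of pig iron, x4 = kg of scrap grade C.
min 13.21x1 + 1.8x2 + 0.34x3 + 0.2x4 with:
  633x2 + 3x4 ≥ 315   (chromium)
  3x2 + 5x3 + 9x4 ≥ 10   (manganese)
  0.1x1 + 80.3x2 + 44x3 + 4.5x4 ≥ 145.9   (carbon)
  x1, x2, x3, x4 ≥ 0.
The cheapest feasible vertex uses only ferrochrome, pig iron; nickel briquettes, scrap grade C are not used. There the chromium and carbon constraints are tight.
That vertex is x2 = 0.4976, x3 = 2.408.
Hence cost = 1.8·0.4976 + 0.34·2.408 = €1.7144.

€1.71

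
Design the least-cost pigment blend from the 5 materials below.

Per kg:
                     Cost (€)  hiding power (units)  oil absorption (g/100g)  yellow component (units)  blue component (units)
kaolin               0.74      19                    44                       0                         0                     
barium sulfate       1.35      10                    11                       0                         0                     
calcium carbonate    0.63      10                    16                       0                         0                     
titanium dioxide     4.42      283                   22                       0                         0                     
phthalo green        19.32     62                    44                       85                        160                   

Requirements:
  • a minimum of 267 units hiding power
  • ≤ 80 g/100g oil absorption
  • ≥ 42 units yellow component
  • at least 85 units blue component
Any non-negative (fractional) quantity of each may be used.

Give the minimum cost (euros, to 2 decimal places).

Let x1 = kg of kaolin, x2 = kg of barium sulfate, x3 = kg of calcium carbonate, x4 = kg of titanium dioxide, x5 = kg of phthalo green.
min 0.74x1 + 1.35x2 + 0.63x3 + 4.42x4 + 19.32x5 s.t.:
  19x1 + 10x2 + 10x3 + 283x4 + 62x5 ≥ 267   (hiding power)
  44x1 + 11x2 + 16x3 + 22x4 + 44x5 ≤ 80   (oil absorption)
  85x5 ≥ 42   (yellow component)
  160x5 ≥ 85   (blue component)
  x1, x2, x3, x4, x5 ≥ 0.
The optimal basis is {titanium dioxide, phthalo green}; kaolin, barium sulfate, calcium carbonate drop out. The hiding power and blue component requirements are met with equality.
Solving gives x4 = 0.8271, x5 = 0.5312.
Cost = 4.42·0.8271 + 19.32·0.5312 = 13.9186.

€13.92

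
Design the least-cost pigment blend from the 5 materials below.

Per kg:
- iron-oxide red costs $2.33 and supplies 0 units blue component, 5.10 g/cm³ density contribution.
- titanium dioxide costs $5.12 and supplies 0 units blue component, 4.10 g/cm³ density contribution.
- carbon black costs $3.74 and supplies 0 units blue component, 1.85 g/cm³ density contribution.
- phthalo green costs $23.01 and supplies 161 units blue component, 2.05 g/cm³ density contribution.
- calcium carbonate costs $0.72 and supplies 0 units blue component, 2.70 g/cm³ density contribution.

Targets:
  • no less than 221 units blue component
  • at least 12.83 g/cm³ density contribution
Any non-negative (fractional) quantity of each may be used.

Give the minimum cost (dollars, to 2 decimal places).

$34.26

Let x1 = kg of iron-oxide red, x2 = kg of titanium dioxide, x3 = kg of carbon black, x4 = kg of phthalo green, x5 = kg of calcium carbonate.
Minimize 2.33x1 + 5.12x2 + 3.74x3 + 23.01x4 + 0.72x5 s.t.:
  161x4 ≥ 221   (blue component)
  5.1x1 + 4.1x2 + 1.85x3 + 2.05x4 + 2.7x5 ≥ 12.83   (density contribution)
  x1, x2, x3, x4, x5 ≥ 0.
The cheapest feasible vertex uses only phthalo green, calcium carbonate; iron-oxide red, titanium dioxide, carbon black are not used. There the blue component and density contribution constraints are tight.
So phthalo green = 1.373 kg, calcium carbonate = 3.71 kg.
Total cost: 23.01·1.373 + 0.72·3.71 = 34.2639.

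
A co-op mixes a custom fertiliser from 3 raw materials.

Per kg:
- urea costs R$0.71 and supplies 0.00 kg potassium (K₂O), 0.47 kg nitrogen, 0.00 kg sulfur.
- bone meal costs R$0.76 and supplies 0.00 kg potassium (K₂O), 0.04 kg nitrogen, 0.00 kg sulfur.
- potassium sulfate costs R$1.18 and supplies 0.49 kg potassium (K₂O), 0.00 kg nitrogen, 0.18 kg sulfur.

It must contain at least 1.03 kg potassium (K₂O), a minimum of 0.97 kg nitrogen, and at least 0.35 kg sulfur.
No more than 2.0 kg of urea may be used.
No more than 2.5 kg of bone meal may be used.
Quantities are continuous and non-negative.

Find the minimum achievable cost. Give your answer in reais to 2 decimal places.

R$4.47

Treat it as an LP. Let x1 = kg of urea, x2 = kg of bone meal, x3 = kg of potassium sulfate.
Minimise 0.71x1 + 0.76x2 + 1.18x3 with:
  0.49x3 ≥ 1.03   (potassium (K₂O))
  0.47x1 + 0.04x2 ≥ 0.97   (nitrogen)
  0.18x3 ≥ 0.35   (sulfur)
  x1 ≤ 2
  x2 ≤ 2.5
  x1, x2, x3 ≥ 0.
All 3 inputs are positive at the optimum. Binding constraints: potassium (K₂O), nitrogen, the urea cap.
So urea = 2 kg, bone meal = 0.75 kg, potassium sulfate = 2.102 kg.
Hence cost = 0.71·2 + 0.76·0.75 + 1.18·2.102 = R$4.4704.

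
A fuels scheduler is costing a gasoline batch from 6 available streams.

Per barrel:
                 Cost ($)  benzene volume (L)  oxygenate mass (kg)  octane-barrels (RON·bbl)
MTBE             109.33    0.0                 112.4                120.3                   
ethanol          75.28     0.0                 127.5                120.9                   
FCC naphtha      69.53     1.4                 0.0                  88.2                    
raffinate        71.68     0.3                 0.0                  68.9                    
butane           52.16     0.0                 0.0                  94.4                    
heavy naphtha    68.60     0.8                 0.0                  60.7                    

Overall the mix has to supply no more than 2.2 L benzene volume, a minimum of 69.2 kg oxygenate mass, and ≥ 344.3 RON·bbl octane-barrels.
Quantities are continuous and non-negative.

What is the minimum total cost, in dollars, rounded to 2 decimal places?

$194.84

Let x1 = barrels of MTBE, x2 = barrels of ethanol, x3 = barrels of FCC naphtha, x4 = barrels of raffinate, x5 = barrels of butane, x6 = barrels of heavy naphtha.
Minimize 109.33x1 + 75.28x2 + 69.53x3 + 71.68x4 + 52.16x5 + 68.6x6 subject to:
  1.4x3 + 0.3x4 + 0.8x6 ≤ 2.2   (benzene volume)
  112.4x1 + 127.5x2 ≥ 69.2   (oxygenate mass)
  120.3x1 + 120.9x2 + 88.2x3 + 68.9x4 + 94.4x5 + 60.7x6 ≥ 344.3   (octane-barrels)
  x1, x2, x3, x4, x5, x6 ≥ 0.
The optimal basis is {ethanol, butane}; MTBE, FCC naphtha, raffinate, heavy naphtha drop out. There the oxygenate mass and octane-barrels constraints are tight.
Solving gives x2 = 0.54275, x5 = 2.9521.
Hence cost = 75.28·0.54275 + 52.16·2.9521 = $194.8398.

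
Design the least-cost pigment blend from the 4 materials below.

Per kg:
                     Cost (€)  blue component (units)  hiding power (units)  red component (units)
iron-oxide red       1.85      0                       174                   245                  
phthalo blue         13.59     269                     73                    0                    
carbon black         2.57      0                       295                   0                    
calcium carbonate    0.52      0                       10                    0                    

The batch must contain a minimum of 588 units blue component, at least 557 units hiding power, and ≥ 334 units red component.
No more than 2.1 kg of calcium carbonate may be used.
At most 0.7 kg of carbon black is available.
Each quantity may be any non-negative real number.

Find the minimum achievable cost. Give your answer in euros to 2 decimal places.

€33.62

This is a linear program. Let x1 = kg of iron-oxide red, x2 = kg of phthalo blue, x3 = kg of carbon black, x4 = kg of calcium carbonate.
Minimize 1.85x1 + 13.59x2 + 2.57x3 + 0.52x4 s.t.:
  269x2 ≥ 588   (blue component)
  174x1 + 73x2 + 295x3 + 10x4 ≥ 557   (hiding power)
  245x1 ≥ 334   (red component)
  x4 ≤ 2.1
  x3 ≤ 0.7
  x1, x2, x3, x4 ≥ 0.
The optimal basis is {iron-oxide red, phthalo blue, carbon black}; calcium carbonate drops out. Binding constraints: blue component, hiding power, red component.
So iron-oxide red = 1.3633 kg, phthalo blue = 2.1859 kg, carbon black = 0.54313 kg.
Total cost: 1.85·1.3633 + 13.59·2.1859 + 2.57·0.54313 = 33.6243.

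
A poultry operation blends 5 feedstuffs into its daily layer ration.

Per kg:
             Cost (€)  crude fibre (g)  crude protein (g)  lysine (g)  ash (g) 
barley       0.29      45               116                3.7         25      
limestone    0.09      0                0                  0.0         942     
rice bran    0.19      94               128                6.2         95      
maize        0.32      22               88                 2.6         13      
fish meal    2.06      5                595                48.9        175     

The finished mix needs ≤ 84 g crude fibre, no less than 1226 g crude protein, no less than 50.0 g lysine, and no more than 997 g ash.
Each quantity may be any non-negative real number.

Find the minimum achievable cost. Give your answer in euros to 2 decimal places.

€4.04

Let x1 = kg of barley, x2 = kg of limestone, x3 = kg of rice bran, x4 = kg of maize, x5 = kg of fish meal.
Minimise 0.29x1 + 0.09x2 + 0.19x3 + 0.32x4 + 2.06x5 subject to:
  45x1 + 94x3 + 22x4 + 5x5 ≤ 84   (crude fibre)
  116x1 + 128x3 + 88x4 + 595x5 ≥ 1226   (crude protein)
  3.7x1 + 6.2x3 + 2.6x4 + 48.9x5 ≥ 50   (lysine)
  25x1 + 942x2 + 95x3 + 13x4 + 175x5 ≤ 997   (ash)
  x1, x2, x3, x4, x5 ≥ 0.
The minimum-cost mix takes nothing from barley, limestone, maize — only rice bran, fish meal. Binding constraints: crude fibre and crude protein.
Optimal quantities: rice bran = 0.7931 kg, fish meal = 1.89 kg.
Objective = 0.19·0.7931 + 2.06·1.89 = 4.0441.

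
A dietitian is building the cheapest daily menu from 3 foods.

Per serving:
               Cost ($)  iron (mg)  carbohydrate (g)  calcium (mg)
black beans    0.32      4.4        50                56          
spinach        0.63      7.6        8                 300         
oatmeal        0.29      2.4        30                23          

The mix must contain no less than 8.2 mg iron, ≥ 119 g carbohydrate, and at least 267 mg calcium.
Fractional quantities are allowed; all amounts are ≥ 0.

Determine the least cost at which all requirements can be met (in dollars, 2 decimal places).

$1.03

This is a linear program. Let x1 = servings of black beans, x2 = servings of spinach, x3 = servings of oatmeal.
Minimise 0.32x1 + 0.63x2 + 0.29x3 subject to:
  4.4x1 + 7.6x2 + 2.4x3 ≥ 8.2   (iron)
  50x1 + 8x2 + 30x3 ≥ 119   (carbohydrate)
  56x1 + 300x2 + 23x3 ≥ 267   (calcium)
  x1, x2, x3 ≥ 0.
The cheapest feasible vertex uses only black beans, spinach; oatmeal is not used. The carbohydrate and calcium requirements are met with equality.
Solving gives x1 = 2.306, x2 = 0.4595.
Hence cost = 0.32·2.306 + 0.63·0.4595 = $1.0274.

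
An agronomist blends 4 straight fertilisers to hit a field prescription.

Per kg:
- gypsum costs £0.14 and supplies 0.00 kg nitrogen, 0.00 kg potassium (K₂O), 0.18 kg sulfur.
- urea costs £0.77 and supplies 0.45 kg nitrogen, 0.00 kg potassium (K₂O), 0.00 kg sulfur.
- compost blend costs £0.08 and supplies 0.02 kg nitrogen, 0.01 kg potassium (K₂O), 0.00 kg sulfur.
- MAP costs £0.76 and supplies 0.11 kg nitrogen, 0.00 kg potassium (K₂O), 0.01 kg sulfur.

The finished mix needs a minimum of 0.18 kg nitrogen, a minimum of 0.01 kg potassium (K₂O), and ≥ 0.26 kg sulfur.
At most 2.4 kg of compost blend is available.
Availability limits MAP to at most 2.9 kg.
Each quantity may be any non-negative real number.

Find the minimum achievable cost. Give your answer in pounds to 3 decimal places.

Treat it as an LP. Let x1 = kg of gypsum, x2 = kg of urea, x3 = kg of compost blend, x4 = kg of MAP.
min 0.14x1 + 0.77x2 + 0.08x3 + 0.76x4 s.t.:
  0.45x2 + 0.02x3 + 0.11x4 ≥ 0.18   (nitrogen)
  0.01x3 ≥ 0.01   (potassium (K₂O))
  0.18x1 + 0.01x4 ≥ 0.26   (sulfur)
  x3 ≤ 2.4
  x4 ≤ 2.9
  x1, x2, x3, x4 ≥ 0.
The optimal basis is {gypsum, urea, compost blend}; MAP drops out. Binding constraints: nitrogen, potassium (K₂O), sulfur.
Optimal quantities: gypsum = 1.444 kg, urea = 0.3556 kg, compost blend = 1 kg.
Hence cost = 0.14·1.444 + 0.77·0.3556 + 0.08·1 = £0.55597.

£0.556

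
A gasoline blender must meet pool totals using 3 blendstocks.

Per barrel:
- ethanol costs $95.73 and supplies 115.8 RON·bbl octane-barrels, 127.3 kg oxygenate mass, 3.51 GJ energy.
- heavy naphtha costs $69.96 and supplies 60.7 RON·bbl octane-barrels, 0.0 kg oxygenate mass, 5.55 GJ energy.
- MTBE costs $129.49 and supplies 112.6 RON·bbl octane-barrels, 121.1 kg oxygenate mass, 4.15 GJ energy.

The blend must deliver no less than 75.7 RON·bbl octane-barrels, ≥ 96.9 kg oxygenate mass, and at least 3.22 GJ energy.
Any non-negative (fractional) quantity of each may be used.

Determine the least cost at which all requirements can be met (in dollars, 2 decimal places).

Set it up as a linear program. Let x1 = barrels of ethanol, x2 = barrels of heavy naphtha, x3 = barrels of MTBE.
Minimise 95.73x1 + 69.96x2 + 129.49x3 s.t.:
  115.8x1 + 60.7x2 + 112.6x3 ≥ 75.7   (octane-barrels)
  127.3x1 + 121.1x3 ≥ 96.9   (oxygenate mass)
  3.51x1 + 5.55x2 + 4.15x3 ≥ 3.22   (energy)
  x1, x2, x3 ≥ 0.
The optimal basis is {ethanol, heavy naphtha}; MTBE drops out. Binding constraints: oxygenate mass and energy.
So ethanol = 0.7612 barrels, heavy naphtha = 0.09878 barrels.
Cost = 95.73·0.7612 + 69.96·0.09878 = 79.7803.

$79.78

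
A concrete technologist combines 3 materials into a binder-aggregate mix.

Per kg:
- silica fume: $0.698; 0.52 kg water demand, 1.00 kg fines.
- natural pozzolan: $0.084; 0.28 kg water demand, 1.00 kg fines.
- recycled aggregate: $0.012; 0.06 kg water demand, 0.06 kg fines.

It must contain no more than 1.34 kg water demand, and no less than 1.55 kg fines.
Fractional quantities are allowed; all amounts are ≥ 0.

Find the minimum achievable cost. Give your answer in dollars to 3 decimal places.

Let x1 = kg of silica fume, x2 = kg of natural pozzolan, x3 = kg of recycled aggregate.
Minimise 0.698x1 + 0.084x2 + 0.012x3 with:
  0.52x1 + 0.28x2 + 0.06x3 ≤ 1.34   (water demand)
  1x1 + 1x2 + 0.06x3 ≥ 1.55   (fines)
  x1, x2, x3 ≥ 0.
The optimal basis is {natural pozzolan}; silica fume, recycled aggregate drop out. Binding constraint: fines.
Solving gives x2 = 1.55.
Cost = 0.084·1.55 = 0.13020.

$0.130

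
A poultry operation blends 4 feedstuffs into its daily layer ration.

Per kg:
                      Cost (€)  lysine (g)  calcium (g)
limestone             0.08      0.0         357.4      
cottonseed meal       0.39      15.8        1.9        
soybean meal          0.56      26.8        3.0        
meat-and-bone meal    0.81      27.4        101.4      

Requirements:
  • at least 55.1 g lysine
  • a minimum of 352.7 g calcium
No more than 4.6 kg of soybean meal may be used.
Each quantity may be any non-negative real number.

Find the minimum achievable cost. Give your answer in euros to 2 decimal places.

€1.23

Treat it as an LP. Let x1 = kg of limestone, x2 = kg of cottonseed meal, x3 = kg of soybean meal, x4 = kg of meat-and-bone meal.
min 0.08x1 + 0.39x2 + 0.56x3 + 0.81x4 with:
  15.8x2 + 26.8x3 + 27.4x4 ≥ 55.1   (lysine)
  357.4x1 + 1.9x2 + 3x3 + 101.4x4 ≥ 352.7   (calcium)
  x3 ≤ 4.6
  x1, x2, x3, x4 ≥ 0.
The optimal basis is {limestone, soybean meal}; cottonseed meal, meat-and-bone meal drop out. Binding constraints: lysine and calcium.
So limestone = 0.9696 kg, soybean meal = 2.056 kg.
Total cost: 0.08·0.9696 + 0.56·2.056 = 1.2289.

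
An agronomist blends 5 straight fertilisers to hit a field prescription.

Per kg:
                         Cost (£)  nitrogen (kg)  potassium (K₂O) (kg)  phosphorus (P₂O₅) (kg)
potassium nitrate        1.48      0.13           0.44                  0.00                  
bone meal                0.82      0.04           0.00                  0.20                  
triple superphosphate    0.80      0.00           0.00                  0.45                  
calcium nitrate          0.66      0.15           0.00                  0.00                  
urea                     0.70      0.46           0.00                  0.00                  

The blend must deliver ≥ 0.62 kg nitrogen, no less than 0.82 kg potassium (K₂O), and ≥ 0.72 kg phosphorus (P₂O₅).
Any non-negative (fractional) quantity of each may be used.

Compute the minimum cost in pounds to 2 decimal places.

This is a linear program. Let x1 = kg of potassium nitrate, x2 = kg of bone meal, x3 = kg of triple superphosphate, x4 = kg of calcium nitrate, x5 = kg of urea.
min 1.48x1 + 0.82x2 + 0.8x3 + 0.66x4 + 0.7x5 subject to:
  0.13x1 + 0.04x2 + 0.15x4 + 0.46x5 ≥ 0.62   (nitrogen)
  0.44x1 ≥ 0.82   (potassium (K₂O))
  0.2x2 + 0.45x3 ≥ 0.72   (phosphorus (P₂O₅))
  x1, x2, x3, x4, x5 ≥ 0.
The optimal basis is {potassium nitrate, triple superphosphate, urea}; bone meal, calcium nitrate drop out. There the nitrogen, potassium (K₂O), phosphorus (P₂O₅) constraints are tight.
So potassium nitrate = 1.864 kg, triple superphosphate = 1.6 kg, urea = 0.8211 kg.
Total cost: 1.48·1.864 + 0.8·1.6 + 0.7·0.8211 = 4.6135.

£4.61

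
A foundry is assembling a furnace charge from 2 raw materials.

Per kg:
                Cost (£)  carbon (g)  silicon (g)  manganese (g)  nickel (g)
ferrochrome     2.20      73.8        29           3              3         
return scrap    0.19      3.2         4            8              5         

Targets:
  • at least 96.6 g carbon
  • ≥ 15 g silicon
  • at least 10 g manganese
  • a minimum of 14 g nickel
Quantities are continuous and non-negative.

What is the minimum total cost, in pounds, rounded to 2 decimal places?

Let x1 = kg of ferrochrome, x2 = kg of return scrap.
min 2.2x1 + 0.19x2 with:
  73.8x1 + 3.2x2 ≥ 96.6   (carbon)
  29x1 + 4x2 ≥ 15   (silicon)
  3x1 + 8x2 ≥ 10   (manganese)
  3x1 + 5x2 ≥ 14   (nickel)
  x1, x2 ≥ 0.
Both inputs are positive at the optimum. Binding constraints: carbon and nickel.
So ferrochrome = 1.2193 kg, return scrap = 2.0684 kg.
Hence cost = 2.2·1.2193 + 0.19·2.0684 = £3.0755.

£3.08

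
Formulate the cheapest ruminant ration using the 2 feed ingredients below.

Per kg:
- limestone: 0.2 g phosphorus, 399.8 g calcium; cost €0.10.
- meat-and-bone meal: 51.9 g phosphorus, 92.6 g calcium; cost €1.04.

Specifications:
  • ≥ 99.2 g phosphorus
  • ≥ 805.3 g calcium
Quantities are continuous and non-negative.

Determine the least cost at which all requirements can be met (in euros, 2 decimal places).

Set it up as a linear program. Let x1 = kg of limestone, x2 = kg of meat-and-bone meal.
min 0.1x1 + 1.04x2 subject to:
  0.2x1 + 51.9x2 ≥ 99.2   (phosphorus)
  399.8x1 + 92.6x2 ≥ 805.3   (calcium)
  x1, x2 ≥ 0.
Both inputs are positive at the optimum. There the phosphorus and calcium constraints are tight.
Optimal quantities: limestone = 1.573 kg, meat-and-bone meal = 1.905 kg.
Cost = 0.1·1.573 + 1.04·1.905 = 2.1385.

€2.14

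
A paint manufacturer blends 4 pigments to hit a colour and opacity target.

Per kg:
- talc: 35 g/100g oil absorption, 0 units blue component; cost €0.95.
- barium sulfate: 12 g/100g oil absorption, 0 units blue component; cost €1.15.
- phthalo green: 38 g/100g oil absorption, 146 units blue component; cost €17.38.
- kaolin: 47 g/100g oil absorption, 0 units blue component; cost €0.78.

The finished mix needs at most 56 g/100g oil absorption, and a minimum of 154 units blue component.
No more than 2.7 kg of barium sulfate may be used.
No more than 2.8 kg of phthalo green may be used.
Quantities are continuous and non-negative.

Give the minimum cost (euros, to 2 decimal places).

This is a linear program. Let x1 = kg of talc, x2 = kg of barium sulfate, x3 = kg of phthalo green, x4 = kg of kaolin.
Minimize 0.95x1 + 1.15x2 + 17.38x3 + 0.78x4 subject to:
  35x1 + 12x2 + 38x3 + 47x4 ≤ 56   (oil absorption)
  146x3 ≥ 154   (blue component)
  x2 ≤ 2.7
  x3 ≤ 2.8
  x1, x2, x3, x4 ≥ 0.
At the optimum only phthalo green is positive (talc, barium sulfate, kaolin = 0). The blue component requirement is met with equality.
That vertex is x3 = 1.0548.
Objective = 17.38·1.0548 = 18.3324.

€18.33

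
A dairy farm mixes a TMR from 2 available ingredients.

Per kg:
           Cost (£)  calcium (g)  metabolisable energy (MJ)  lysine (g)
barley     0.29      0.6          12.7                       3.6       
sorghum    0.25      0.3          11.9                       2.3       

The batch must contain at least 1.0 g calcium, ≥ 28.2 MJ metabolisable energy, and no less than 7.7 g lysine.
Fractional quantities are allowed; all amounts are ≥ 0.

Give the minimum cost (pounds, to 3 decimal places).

Let x1 = kg of barley, x2 = kg of sorghum.
Minimize 0.29x1 + 0.25x2 subject to:
  0.6x1 + 0.3x2 ≥ 1   (calcium)
  12.7x1 + 11.9x2 ≥ 28.2   (metabolisable energy)
  3.6x1 + 2.3x2 ≥ 7.7   (lysine)
  x1, x2 ≥ 0.
Both inputs are positive at the optimum. Binding constraints: metabolisable energy and lysine.
Solving gives x1 = 1.964, x2 = 0.2737.
Hence cost = 0.29·1.964 + 0.25·0.2737 = £0.63799.

£0.638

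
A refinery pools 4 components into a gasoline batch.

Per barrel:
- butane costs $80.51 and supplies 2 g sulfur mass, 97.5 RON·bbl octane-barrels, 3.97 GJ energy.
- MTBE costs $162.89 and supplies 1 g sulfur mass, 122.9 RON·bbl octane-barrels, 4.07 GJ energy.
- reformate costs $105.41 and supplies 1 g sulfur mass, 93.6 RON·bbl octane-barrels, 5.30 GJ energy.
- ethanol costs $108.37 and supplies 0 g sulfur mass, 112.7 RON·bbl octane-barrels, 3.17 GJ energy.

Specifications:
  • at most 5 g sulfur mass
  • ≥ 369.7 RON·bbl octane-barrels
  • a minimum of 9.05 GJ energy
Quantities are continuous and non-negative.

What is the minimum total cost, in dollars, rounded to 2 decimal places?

Set it up as a linear program. Let x1 = barrels of butane, x2 = barrels of MTBE, x3 = barrels of reformate, x4 = barrels of ethanol.
Minimize 80.51x1 + 162.89x2 + 105.41x3 + 108.37x4 with:
  2x1 + 1x2 + 1x3 ≤ 5   (sulfur mass)
  97.5x1 + 122.9x2 + 93.6x3 + 112.7x4 ≥ 369.7   (octane-barrels)
  3.97x1 + 4.07x2 + 5.3x3 + 3.17x4 ≥ 9.05   (energy)
  x1, x2, x3, x4 ≥ 0.
At the optimum only butane, ethanol are positive (MTBE, reformate = 0). The sulfur mass and octane-barrels requirements are met with equality.
Solving gives x1 = 2.5, x4 = 1.1176.
Objective = 80.51·2.5 + 108.37·1.1176 = 322.3893.

$322.39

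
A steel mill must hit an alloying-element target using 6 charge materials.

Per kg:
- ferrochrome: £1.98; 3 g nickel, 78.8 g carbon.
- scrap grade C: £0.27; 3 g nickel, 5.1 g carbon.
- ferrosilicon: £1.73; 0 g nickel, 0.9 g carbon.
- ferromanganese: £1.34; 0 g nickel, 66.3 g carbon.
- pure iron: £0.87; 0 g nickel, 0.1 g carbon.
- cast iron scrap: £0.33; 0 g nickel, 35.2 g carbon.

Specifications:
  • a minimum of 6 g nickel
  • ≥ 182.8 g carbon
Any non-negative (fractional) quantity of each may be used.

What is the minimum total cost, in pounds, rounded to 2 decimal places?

£2.16

Let x1 = kg of ferrochrome, x2 = kg of scrap grade C, x3 = kg of ferrosilicon, x4 = kg of ferromanganese, x5 = kg of pure iron, x6 = kg of cast iron scrap.
Minimize 1.98x1 + 0.27x2 + 1.73x3 + 1.34x4 + 0.87x5 + 0.33x6 subject to:
  3x1 + 3x2 ≥ 6   (nickel)
  78.8x1 + 5.1x2 + 0.9x3 + 66.3x4 + 0.1x5 + 35.2x6 ≥ 182.8   (carbon)
  x1, x2, x3, x4, x5, x6 ≥ 0.
At the optimum only scrap grade C, cast iron scrap are positive (ferrochrome, ferrosilicon, ferromanganese, pure iron = 0). There the nickel and carbon constraints are tight.
That vertex is x2 = 2, x6 = 4.903.
Hence cost = 0.27·2 + 0.33·4.903 = £2.1580.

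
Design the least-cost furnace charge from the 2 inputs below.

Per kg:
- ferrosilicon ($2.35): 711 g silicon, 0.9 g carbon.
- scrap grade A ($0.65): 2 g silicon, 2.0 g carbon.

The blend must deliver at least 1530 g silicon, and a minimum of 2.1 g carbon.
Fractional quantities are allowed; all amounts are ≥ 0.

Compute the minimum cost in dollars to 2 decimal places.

Set it up as a linear program. Let x1 = kg of ferrosilicon, x2 = kg of scrap grade A.
Minimise 2.35x1 + 0.65x2 s.t.:
  711x1 + 2x2 ≥ 1530   (silicon)
  0.9x1 + 2x2 ≥ 2.1   (carbon)
  x1, x2 ≥ 0.
Both inputs are positive at the optimum. The silicon and carbon requirements are met with equality.
Solving gives x1 = 2.152, x2 = 0.08175.
Objective = 2.35·2.152 + 0.65·0.08175 = 5.1103.

$5.11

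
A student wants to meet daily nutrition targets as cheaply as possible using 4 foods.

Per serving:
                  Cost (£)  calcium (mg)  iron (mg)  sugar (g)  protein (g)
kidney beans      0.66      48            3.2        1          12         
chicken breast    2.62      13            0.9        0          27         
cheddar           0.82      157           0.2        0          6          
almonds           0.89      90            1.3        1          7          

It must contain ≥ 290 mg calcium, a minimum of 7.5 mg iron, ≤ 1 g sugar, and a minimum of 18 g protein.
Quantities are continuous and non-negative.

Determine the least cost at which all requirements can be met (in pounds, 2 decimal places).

£13.46

Treat it as an LP. Let x1 = servings of kidney beans, x2 = servings of chicken breast, x3 = servings of cheddar, x4 = servings of almonds.
min 0.66x1 + 2.62x2 + 0.82x3 + 0.89x4 subject to:
  48x1 + 13x2 + 157x3 + 90x4 ≥ 290   (calcium)
  3.2x1 + 0.9x2 + 0.2x3 + 1.3x4 ≥ 7.5   (iron)
  1x1 + 1x4 ≤ 1   (sugar)
  12x1 + 27x2 + 6x3 + 7x4 ≥ 18   (protein)
  x1, x2, x3, x4 ≥ 0.
The optimal basis is {kidney beans, chicken breast, cheddar}; almonds drops out. There the calcium, iron, sugar constraints are tight.
That vertex is x1 = 1, x2 = 4.5184, x3 = 1.1673.
Objective = 0.66·1 + 2.62·4.5184 + 0.82·1.1673 = 13.4554.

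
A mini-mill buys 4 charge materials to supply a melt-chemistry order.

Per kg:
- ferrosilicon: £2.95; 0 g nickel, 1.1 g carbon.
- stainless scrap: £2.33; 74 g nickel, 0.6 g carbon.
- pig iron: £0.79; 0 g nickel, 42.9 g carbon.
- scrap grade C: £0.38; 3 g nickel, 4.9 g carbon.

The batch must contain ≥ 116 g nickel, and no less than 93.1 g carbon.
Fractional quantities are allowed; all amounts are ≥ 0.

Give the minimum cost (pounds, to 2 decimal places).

£5.35

Set it up as a linear program. Let x1 = kg of ferrosilicon, x2 = kg of stainless scrap, x3 = kg of pig iron, x4 = kg of scrap grade C.
Minimise 2.95x1 + 2.33x2 + 0.79x3 + 0.38x4 with:
  74x2 + 3x4 ≥ 116   (nickel)
  1.1x1 + 0.6x2 + 42.9x3 + 4.9x4 ≥ 93.1   (carbon)
  x1, x2, x3, x4 ≥ 0.
The minimum-cost mix takes nothing from ferrosilicon, scrap grade C — only stainless scrap, pig iron. The nickel and carbon requirements are met with equality.
Solving gives x2 = 1.568, x3 = 2.148.
Hence cost = 2.33·1.568 + 0.79·2.148 = £5.3504.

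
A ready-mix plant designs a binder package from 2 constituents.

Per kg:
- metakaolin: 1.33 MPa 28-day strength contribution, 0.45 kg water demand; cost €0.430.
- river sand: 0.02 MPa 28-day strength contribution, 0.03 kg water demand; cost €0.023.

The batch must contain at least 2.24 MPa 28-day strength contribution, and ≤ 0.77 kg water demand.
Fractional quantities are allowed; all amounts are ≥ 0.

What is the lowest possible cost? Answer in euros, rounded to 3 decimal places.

This is a linear program. Let x1 = kg of metakaolin, x2 = kg of river sand.
Minimize 0.43x1 + 0.023x2 with:
  1.33x1 + 0.02x2 ≥ 2.24   (28-day strength contribution)
  0.45x1 + 0.03x2 ≤ 0.77   (water demand)
  x1, x2 ≥ 0.
The minimum-cost mix takes nothing from river sand — only metakaolin. There the 28-day strength contribution constraint is tight.
Optimal quantities: metakaolin = 1.684 kg.
Total cost: 0.43·1.684 = 0.72412.

€0.724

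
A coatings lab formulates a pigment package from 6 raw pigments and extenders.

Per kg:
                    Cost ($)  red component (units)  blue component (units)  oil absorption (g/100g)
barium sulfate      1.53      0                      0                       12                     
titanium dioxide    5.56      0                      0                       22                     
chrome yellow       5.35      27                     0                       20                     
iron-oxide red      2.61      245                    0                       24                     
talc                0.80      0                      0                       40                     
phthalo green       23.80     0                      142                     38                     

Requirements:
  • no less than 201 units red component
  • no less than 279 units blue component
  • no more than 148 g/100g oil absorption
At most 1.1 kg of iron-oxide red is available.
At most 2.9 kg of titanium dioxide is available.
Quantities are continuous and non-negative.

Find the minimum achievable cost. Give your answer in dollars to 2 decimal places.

$48.90

Let x1 = kg of barium sulfate, x2 = kg of titanium dioxide, x3 = kg of chrome yellow, x4 = kg of iron-oxide red, x5 = kg of talc, x6 = kg of phthalo green.
min 1.53x1 + 5.56x2 + 5.35x3 + 2.61x4 + 0.8x5 + 23.8x6 subject to:
  27x3 + 245x4 ≥ 201   (red component)
  142x6 ≥ 279   (blue component)
  12x1 + 22x2 + 20x3 + 24x4 + 40x5 + 38x6 ≤ 148   (oil absorption)
  x4 ≤ 1.1
  x2 ≤ 2.9
  x1, x2, x3, x4, x5, x6 ≥ 0.
At the optimum only iron-oxide red, phthalo green are positive (barium sulfate, titanium dioxide, chrome yellow, talc = 0). Binding constraints: red component and blue component.
That vertex is x4 = 0.82041, x6 = 1.9648.
Objective = 2.61·0.82041 + 23.8·1.9648 = 48.9035.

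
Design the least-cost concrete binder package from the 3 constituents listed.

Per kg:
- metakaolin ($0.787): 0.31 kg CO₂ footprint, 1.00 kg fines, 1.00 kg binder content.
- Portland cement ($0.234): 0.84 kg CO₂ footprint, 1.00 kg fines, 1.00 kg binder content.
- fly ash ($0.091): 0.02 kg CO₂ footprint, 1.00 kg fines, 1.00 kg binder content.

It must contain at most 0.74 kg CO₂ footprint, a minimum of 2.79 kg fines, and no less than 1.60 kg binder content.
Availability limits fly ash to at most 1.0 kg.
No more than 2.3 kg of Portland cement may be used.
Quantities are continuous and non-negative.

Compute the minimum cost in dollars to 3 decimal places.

$1.327

Let x1 = kg of metakaolin, x2 = kg of Portland cement, x3 = kg of fly ash.
Minimise 0.787x1 + 0.234x2 + 0.091x3 with:
  0.31x1 + 0.84x2 + 0.02x3 ≤ 0.74   (CO₂ footprint)
  1x1 + 1x2 + 1x3 ≥ 2.79   (fines)
  1x1 + 1x2 + 1x3 ≥ 1.6   (binder content)
  x3 ≤ 1
  x2 ≤ 2.3
  x1, x2, x3 ≥ 0.
The optimal mix uses every input. Binding constraints: CO₂ footprint, fines, the fly ash cap.
Optimal quantities: metakaolin = 1.478 kg, Portland cement = 0.3115 kg, fly ash = 1 kg.
Cost = 0.787·1.478 + 0.234·0.3115 + 0.091·1 = 1.32708.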